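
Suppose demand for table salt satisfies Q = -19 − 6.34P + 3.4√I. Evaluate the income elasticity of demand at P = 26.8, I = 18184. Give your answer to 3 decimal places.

At P = 26.8, I = 18184: Q = 269.571.
Holding P constant, ∂Q/∂I = 3.4/(2√I) = 0.0126068.
η_I = (∂Q/∂I)·(I/Q) = 0.0126068 × (18184/269.571) = 0.850.

0.850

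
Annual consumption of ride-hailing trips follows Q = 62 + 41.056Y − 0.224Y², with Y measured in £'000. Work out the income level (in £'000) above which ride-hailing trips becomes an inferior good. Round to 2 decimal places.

91.64

dQ/dY = 41.056 − 0.448Y.
The good is inferior where dQ/dY < 0. Setting dQ/dY = 0 gives Y = 41.056 / 0.448 = 91.64.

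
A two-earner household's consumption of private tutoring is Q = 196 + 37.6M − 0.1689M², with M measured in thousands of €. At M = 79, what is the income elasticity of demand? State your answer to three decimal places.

At M = 79: Q = 2112.2951.
dQ/dM = 37.6 − 0.3378M = 10.91380.
η = (dQ/dM)·(M/Q) = 10.91380 × (79/2112.2951) = 0.408.

0.408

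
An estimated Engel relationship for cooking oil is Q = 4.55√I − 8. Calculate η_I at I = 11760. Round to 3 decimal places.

At I = 11760: Q = 485.418.
dQ/dI = 4.55/(2√I) = 0.0209787 at this income.
η = (dQ/dI)·(I/Q) = 0.0209787 × (11760/485.418) = 0.508.

0.508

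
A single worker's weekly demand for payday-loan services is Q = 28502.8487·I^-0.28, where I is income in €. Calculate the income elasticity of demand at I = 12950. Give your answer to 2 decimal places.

-0.28

For Q = A·I^β the income elasticity is constant and equal to β.
Here β = -0.28, so η = -0.28.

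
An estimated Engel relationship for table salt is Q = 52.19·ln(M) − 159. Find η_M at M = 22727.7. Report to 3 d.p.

0.143

At M = 22727.7: Q = 364.536.
dQ/dM = 52.19/M = 0.00229632 at this income.
η = (dQ/dM)·(M/Q) = 0.00229632 × (22727.7/364.536) = 0.143.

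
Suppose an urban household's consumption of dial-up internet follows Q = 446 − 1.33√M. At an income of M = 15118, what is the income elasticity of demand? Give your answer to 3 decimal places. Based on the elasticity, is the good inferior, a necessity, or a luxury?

-0.289 (inferior good)

At M = 15118: Q = 282.469.
dQ/dM = -1.33/(2√M) = -0.00540847 at this income.
η = (dQ/dM)·(M/Q) = -0.00540847 × (15118/282.469) = -0.289.
Since η < 0, the good is an inferior good.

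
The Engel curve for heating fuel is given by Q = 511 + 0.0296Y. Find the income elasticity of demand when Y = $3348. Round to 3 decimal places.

At Y = 3348: Q = 610.101.
dQ/dY = 0.0296.
η = (dQ/dY)·(Y/Q) = 0.0296 × (3348/610.101) = 0.162.

0.162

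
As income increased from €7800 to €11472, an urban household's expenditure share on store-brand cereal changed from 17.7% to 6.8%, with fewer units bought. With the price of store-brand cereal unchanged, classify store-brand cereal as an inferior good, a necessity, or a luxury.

Quantity demanded falls as income rises, so η < 0.

inferior good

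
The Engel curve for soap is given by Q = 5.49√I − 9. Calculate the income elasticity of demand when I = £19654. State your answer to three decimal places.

0.506

At I = 19654: Q = 760.658.
dQ/dI = 5.49/(2√I) = 0.0195802 at this income.
η = (dQ/dI)·(I/Q) = 0.0195802 × (19654/760.658) = 0.506.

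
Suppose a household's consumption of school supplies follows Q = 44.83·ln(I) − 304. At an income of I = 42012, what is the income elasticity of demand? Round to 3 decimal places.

0.259

At I = 42012: Q = 173.247.
dQ/dI = 44.83/I = 0.00106708 at this income.
η = (dQ/dI)·(I/Q) = 0.00106708 × (42012/173.247) = 0.259.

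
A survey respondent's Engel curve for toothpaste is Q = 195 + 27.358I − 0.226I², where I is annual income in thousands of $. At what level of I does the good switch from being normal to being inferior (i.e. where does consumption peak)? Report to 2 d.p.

60.53

dQ/dI = 27.358 − 0.452I.
The good is inferior where dQ/dI < 0. Setting dQ/dI = 0 gives I = 27.358 / 0.452 = 60.53.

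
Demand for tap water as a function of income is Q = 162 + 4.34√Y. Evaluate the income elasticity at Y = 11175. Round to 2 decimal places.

At Y = 11175: Q = 620.790.
dQ/dY = 4.34/(2√Y) = 0.0205275 at this income.
η = (dQ/dY)·(Y/Q) = 0.0205275 × (11175/620.790) = 0.37.

0.37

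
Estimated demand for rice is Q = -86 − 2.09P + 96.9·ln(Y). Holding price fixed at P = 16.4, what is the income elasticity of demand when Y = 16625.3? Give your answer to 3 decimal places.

At P = 16.4, Y = 16625.3: Q = 821.464.
Holding P constant, ∂Q/∂Y = 96.9/Y = 0.00582847.
η_Y = (∂Q/∂Y)·(Y/Q) = 0.00582847 × (16625.3/821.464) = 0.118.

0.118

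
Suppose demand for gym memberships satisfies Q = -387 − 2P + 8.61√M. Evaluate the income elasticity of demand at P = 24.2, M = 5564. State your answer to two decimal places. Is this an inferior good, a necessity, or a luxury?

At P = 24.2, M = 5564: Q = 206.839.
Holding P constant, ∂Q/∂M = 8.61/(2√M) = 0.0577138.
η_M = (∂Q/∂M)·(M/Q) = 0.0577138 × (5564/206.839) = 1.55.
Since η > 1, this is a luxury.

1.55 (luxury)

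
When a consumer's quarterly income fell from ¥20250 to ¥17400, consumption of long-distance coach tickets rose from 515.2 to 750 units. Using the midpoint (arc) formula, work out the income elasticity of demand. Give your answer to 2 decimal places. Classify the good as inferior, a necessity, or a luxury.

ΔQ = 750 − 515.2 = 234.8; midpoint Q̄ = (515.2 + 750)/2 = 632.6.
ΔI = 17400 − 20250 = -2850; midpoint Ī = (20250 + 17400)/2 = 18825.
η = (ΔQ/Q̄) ÷ (ΔI/Ī) = (234.8/632.6) ÷ (-2850/18825) = -2.45.
η < 0 ⇒ inferior good.

-2.45 (inferior good)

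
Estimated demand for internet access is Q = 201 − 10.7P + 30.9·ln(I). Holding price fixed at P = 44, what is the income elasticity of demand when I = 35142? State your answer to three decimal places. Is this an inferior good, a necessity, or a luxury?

At P = 44, I = 35142: Q = 53.635.
Holding P constant, ∂Q/∂I = 30.9/I = 0.00087929.
η_I = (∂Q/∂I)·(I/Q) = 0.00087929 × (35142/53.635) = 0.576.
Since 0 < η < 1, this is a necessity.

0.576 (necessity)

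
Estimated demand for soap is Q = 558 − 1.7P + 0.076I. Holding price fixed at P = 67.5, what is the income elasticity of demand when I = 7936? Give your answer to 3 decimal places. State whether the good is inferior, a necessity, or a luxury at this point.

At P = 67.5, I = 7936: Q = 1046.386.
Holding P constant, ∂Q/∂I = 0.076.
η_I = (∂Q/∂I)·(I/Q) = 0.076 × (7936/1046.386) = 0.576.
Since 0 < η < 1, this is a necessity.

0.576 (necessity)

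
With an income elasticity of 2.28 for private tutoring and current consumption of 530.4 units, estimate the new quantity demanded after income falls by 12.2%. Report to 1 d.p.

382.9

%ΔQ ≈ η × %ΔI = 2.28 × (-12.2%) = -27.816%.
New Q ≈ 530.4 × (1 − 0.27816) = 382.9.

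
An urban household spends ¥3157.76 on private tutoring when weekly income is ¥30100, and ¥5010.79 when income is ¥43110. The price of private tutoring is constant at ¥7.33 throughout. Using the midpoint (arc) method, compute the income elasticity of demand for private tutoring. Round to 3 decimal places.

With a constant price, Q₁ = 3157.76/7.33 = 430.799 and Q₂ = 5010.79/7.33 = 683.600 (equivalently, work directly with expenditure since P cancels).
Midpoint %ΔQ = (5010.79 − 3157.76)/4084.28 = 0.45370; midpoint %ΔI = (43110 − 30100)/36605 = 0.35542.
η = 0.45370 / 0.35542 = 1.277.

1.277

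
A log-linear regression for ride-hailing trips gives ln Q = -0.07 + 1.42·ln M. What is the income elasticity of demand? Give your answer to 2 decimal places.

1.42

In a log-linear demand, the coefficient on ln M is the income elasticity.
So η = 1.42.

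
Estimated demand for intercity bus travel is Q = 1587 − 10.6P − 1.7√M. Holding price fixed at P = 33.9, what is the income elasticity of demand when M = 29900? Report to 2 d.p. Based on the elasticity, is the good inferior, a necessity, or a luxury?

At P = 33.9, M = 29900: Q = 933.703.
Holding P constant, ∂Q/∂M = -1.7/(2√M) = -0.00491568.
η_M = (∂Q/∂M)·(M/Q) = -0.00491568 × (29900/933.703) = -0.16.
Since η < 0, this is an inferior good.

-0.16 (inferior good)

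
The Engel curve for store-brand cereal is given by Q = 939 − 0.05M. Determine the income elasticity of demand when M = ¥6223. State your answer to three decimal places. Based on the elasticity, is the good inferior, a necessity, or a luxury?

At M = 6223: Q = 627.850.
dQ/dM = −0.05.
η = (dQ/dM)·(M/Q) = -0.05 × (6223/627.850) = -0.496.
Since η < 0, the good is an inferior good.

-0.496 (inferior good)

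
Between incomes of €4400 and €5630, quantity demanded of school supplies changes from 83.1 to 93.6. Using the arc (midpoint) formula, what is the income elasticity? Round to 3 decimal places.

ΔQ = 93.6 − 83.1 = 10.5; midpoint Q̄ = (83.1 + 93.6)/2 = 88.35.
ΔI = 5630 − 4400 = 1230; midpoint Ī = (4400 + 5630)/2 = 5015.
η = (ΔQ/Q̄) ÷ (ΔI/Ī) = (10.5/88.35) ÷ (1230/5015) = 0.485.

0.485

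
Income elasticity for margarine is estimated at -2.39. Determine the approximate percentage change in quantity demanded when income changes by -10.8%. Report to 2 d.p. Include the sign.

25.81%

%ΔQ ≈ η × %ΔI = -2.39 × (-10.8%) = 25.81%.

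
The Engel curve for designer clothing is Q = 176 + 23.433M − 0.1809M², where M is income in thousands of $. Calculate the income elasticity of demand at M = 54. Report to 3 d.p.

0.230

At M = 54: Q = 913.8776.
dQ/dM = 23.433 − 0.3618M = 3.89580.
η = (dQ/dM)·(M/Q) = 3.89580 × (54/913.8776) = 0.230.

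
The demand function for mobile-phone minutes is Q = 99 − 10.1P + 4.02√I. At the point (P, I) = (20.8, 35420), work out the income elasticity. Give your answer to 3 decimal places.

At P = 20.8, I = 35420: Q = 645.492.
Holding P constant, ∂Q/∂I = 4.02/(2√I) = 0.01068.
η_I = (∂Q/∂I)·(I/Q) = 0.01068 × (35420/645.492) = 0.586.

0.586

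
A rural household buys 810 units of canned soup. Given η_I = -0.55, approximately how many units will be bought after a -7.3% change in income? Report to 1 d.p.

%ΔQ ≈ η × %ΔI = -0.55 × (-7.3%) = 4.015%.
New Q ≈ 810 × (1 + 0.04015) = 842.5.

842.5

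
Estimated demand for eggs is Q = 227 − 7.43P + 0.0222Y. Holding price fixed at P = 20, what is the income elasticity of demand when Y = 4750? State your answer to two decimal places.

0.57

At P = 20, Y = 4750: Q = 183.850.
Holding P constant, ∂Q/∂Y = 0.0222.
η_Y = (∂Q/∂Y)·(Y/Q) = 0.0222 × (4750/183.850) = 0.57.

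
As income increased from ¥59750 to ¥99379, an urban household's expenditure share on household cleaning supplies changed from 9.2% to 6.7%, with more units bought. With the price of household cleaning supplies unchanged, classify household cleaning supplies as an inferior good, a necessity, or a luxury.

necessity

Quantity rises but the budget share falls as income rises, so 0 < η < 1.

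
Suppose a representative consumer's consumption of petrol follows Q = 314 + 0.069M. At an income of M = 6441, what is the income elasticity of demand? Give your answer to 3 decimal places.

0.586

At M = 6441: Q = 758.429.
dQ/dM = 0.069.
η = (dQ/dM)·(M/Q) = 0.069 × (6441/758.429) = 0.586.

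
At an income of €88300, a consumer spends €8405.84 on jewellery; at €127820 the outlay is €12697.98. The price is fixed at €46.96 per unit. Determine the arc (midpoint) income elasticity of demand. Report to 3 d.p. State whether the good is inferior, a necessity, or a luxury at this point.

1.112 (luxury)

With a constant price, Q₁ = 8405.84/46.96 = 179.000 and Q₂ = 12697.98/46.96 = 270.400 (equivalently, work directly with expenditure since P cancels).
Midpoint %ΔQ = (12697.98 − 8405.84)/10551.91 = 0.40676; midpoint %ΔI = (127820 − 88300)/108060 = 0.36572.
η = 0.40676 / 0.36572 = 1.112.
η > 1 ⇒ luxury.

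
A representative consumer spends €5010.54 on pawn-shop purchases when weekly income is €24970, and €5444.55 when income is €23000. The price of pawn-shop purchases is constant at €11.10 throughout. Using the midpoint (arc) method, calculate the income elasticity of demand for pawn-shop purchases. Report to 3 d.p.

-1.011

With a constant price, Q₁ = 5010.54/11.10 = 451.400 and Q₂ = 5444.55/11.10 = 490.500 (equivalently, work directly with expenditure since P cancels).
Midpoint %ΔQ = (5444.55 − 5010.54)/5227.55 = 0.08302; midpoint %ΔI = (23000 − 24970)/23985 = -0.08213.
η = 0.08302 / -0.08213 = -1.011.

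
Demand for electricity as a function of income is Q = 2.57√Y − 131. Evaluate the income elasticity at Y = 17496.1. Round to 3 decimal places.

0.813

At Y = 17496.1: Q = 208.941.
dQ/dY = 2.57/(2√Y) = 0.00971477 at this income.
η = (dQ/dY)·(Y/Q) = 0.00971477 × (17496.1/208.941) = 0.813.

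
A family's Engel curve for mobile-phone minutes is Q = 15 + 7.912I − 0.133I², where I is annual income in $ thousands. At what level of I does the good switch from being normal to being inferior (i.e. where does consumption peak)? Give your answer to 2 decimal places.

29.74

dQ/dI = 7.912 − 0.266I.
The good is inferior where dQ/dI < 0. Setting dQ/dI = 0 gives I = 7.912 / 0.266 = 29.74.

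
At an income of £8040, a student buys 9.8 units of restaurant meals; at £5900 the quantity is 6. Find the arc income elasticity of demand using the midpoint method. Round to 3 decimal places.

1.567

ΔQ = 6 − 9.8 = -3.8; midpoint Q̄ = (9.8 + 6)/2 = 7.9.
ΔI = 5900 − 8040 = -2140; midpoint Ī = (8040 + 5900)/2 = 6970.
η = (ΔQ/Q̄) ÷ (ΔI/Ī) = (-3.8/7.9) ÷ (-2140/6970) = 1.567.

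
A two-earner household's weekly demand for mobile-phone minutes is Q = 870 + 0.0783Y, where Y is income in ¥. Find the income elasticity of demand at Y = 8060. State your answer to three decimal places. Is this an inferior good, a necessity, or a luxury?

0.420 (necessity)

At Y = 8060: Q = 1501.098.
dQ/dY = 0.0783.
η = (dQ/dY)·(Y/Q) = 0.0783 × (8060/1501.098) = 0.420.
Since 0 < η < 1, the good is a necessity.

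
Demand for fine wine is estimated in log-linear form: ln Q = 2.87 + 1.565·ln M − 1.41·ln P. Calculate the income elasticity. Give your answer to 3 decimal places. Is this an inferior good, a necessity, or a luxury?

In a log-linear demand, the coefficient on ln M is the income elasticity.
So η = 1.565.
η > 1 ⇒ luxury.

1.565 (luxury)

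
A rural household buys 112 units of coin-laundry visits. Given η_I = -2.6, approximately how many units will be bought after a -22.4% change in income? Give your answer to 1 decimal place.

%ΔQ ≈ η × %ΔI = -2.6 × (-22.4%) = 58.24%.
New Q ≈ 112 × (1 + 0.5824) = 177.2.

177.2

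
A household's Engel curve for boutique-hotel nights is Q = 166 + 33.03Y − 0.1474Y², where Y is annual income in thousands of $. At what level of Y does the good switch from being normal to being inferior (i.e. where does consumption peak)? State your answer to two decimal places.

112.04

dQ/dY = 33.03 − 0.2948Y.
The good is inferior where dQ/dY < 0. Setting dQ/dY = 0 gives Y = 33.03 / 0.2948 = 112.04.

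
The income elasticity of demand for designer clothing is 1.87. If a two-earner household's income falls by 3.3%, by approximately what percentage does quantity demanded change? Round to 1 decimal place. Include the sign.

%ΔQ ≈ η × %ΔI = 1.87 × (-3.3%) = -6.2%.

-6.2%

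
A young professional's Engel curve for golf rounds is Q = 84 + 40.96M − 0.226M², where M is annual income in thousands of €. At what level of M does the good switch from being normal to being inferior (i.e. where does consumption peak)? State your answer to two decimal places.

90.62

dQ/dM = 40.96 − 0.452M.
The good is inferior where dQ/dM < 0. Setting dQ/dM = 0 gives M = 40.96 / 0.452 = 90.62.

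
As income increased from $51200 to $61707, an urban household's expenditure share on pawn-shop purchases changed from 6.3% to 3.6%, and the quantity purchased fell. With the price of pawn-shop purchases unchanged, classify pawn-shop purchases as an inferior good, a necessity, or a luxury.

inferior good

Quantity demanded falls as income rises, so η < 0.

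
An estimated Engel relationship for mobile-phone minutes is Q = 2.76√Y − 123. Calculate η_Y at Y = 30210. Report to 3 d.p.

At Y = 30210: Q = 356.716.
dQ/dY = 2.76/(2√Y) = 0.00793969 at this income.
η = (dQ/dY)·(Y/Q) = 0.00793969 × (30210/356.716) = 0.672.

0.672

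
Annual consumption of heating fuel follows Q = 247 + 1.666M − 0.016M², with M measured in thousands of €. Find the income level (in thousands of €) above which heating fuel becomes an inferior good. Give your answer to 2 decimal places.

dQ/dM = 1.666 − 0.032M.
The good is inferior where dQ/dM < 0. Setting dQ/dM = 0 gives M = 1.666 / 0.032 = 52.06.

52.06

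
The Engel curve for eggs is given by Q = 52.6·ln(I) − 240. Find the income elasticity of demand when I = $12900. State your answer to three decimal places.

At I = 12900: Q = 257.858.
dQ/dI = 52.6/I = 0.00407752 at this income.
η = (dQ/dI)·(I/Q) = 0.00407752 × (12900/257.858) = 0.204.

0.204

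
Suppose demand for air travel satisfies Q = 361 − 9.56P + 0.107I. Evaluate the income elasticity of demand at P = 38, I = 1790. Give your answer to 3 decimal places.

1.012

At P = 38, I = 1790: Q = 189.250.
Holding P constant, ∂Q/∂I = 0.107.
η_I = (∂Q/∂I)·(I/Q) = 0.107 × (1790/189.250) = 1.012.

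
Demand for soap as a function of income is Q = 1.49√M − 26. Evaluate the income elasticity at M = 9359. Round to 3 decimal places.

At M = 9359: Q = 118.145.
dQ/dM = 1.49/(2√M) = 0.0077009 at this income.
η = (dQ/dM)·(M/Q) = 0.0077009 × (9359/118.145) = 0.610.

0.610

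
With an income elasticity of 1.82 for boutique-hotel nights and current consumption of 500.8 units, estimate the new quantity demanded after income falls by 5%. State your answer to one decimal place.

455.2

%ΔQ ≈ η × %ΔI = 1.82 × (-5%) = -9.1%.
New Q ≈ 500.8 × (1 − 0.091) = 455.2.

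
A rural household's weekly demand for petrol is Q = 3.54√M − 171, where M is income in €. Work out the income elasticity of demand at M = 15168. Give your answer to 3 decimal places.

At M = 15168: Q = 264.981.
dQ/dM = 3.54/(2√M) = 0.0143717 at this income.
η = (dQ/dM)·(M/Q) = 0.0143717 × (15168/264.981) = 0.823.

0.823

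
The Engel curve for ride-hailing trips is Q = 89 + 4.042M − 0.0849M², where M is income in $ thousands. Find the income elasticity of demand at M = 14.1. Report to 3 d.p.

0.180

At M = 14.1: Q = 129.1132.
dQ/dM = 4.042 − 0.1698M = 1.64782.
η = (dQ/dM)·(M/Q) = 1.64782 × (14.1/129.1132) = 0.180.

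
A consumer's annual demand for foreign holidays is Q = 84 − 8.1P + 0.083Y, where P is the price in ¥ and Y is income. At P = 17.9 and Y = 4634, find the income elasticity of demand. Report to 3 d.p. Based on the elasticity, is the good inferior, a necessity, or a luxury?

1.188 (luxury)

At P = 17.9, Y = 4634: Q = 323.632.
Holding P constant, ∂Q/∂Y = 0.083.
η_Y = (∂Q/∂Y)·(Y/Q) = 0.083 × (4634/323.632) = 1.188.
Since η > 1, this is a luxury.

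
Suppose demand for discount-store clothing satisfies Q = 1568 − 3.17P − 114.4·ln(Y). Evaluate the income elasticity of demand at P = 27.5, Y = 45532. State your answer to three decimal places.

-0.451

At P = 27.5, Y = 45532: Q = 253.751.
Holding P constant, ∂Q/∂Y = -114.4/Y = -0.00251252.
η_Y = (∂Q/∂Y)·(Y/Q) = -0.00251252 × (45532/253.751) = -0.451.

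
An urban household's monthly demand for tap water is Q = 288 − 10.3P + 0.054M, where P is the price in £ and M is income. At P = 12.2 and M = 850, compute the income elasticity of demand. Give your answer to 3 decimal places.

0.220

At P = 12.2, M = 850: Q = 208.240.
Holding P constant, ∂Q/∂M = 0.054.
η_M = (∂Q/∂M)·(M/Q) = 0.054 × (850/208.240) = 0.220.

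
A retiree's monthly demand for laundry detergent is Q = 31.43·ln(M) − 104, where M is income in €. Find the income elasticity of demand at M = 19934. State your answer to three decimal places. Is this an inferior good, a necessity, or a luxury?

At M = 19934: Q = 207.163.
dQ/dM = 31.43/M = 0.0015767 at this income.
η = (dQ/dM)·(M/Q) = 0.0015767 × (19934/207.163) = 0.152.
Since 0 < η < 1, the good is a necessity.

0.152 (necessity)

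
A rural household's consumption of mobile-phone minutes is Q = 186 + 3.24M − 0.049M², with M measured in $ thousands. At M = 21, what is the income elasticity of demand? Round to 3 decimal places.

0.107

At M = 21: Q = 232.4310.
dQ/dM = 3.24 − 0.098M = 1.18200.
η = (dQ/dM)·(M/Q) = 1.18200 × (21/232.4310) = 0.107.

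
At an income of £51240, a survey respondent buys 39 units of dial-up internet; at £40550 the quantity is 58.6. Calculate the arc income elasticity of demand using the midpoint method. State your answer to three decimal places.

-1.724

ΔQ = 58.6 − 39 = 19.6; midpoint Q̄ = (39 + 58.6)/2 = 48.8.
ΔI = 40550 − 51240 = -10690; midpoint Ī = (51240 + 40550)/2 = 45895.
η = (ΔQ/Q̄) ÷ (ΔI/Ī) = (19.6/48.8) ÷ (-10690/45895) = -1.724.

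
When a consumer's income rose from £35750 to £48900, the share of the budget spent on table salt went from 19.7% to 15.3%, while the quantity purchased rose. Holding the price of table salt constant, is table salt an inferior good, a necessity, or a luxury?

Quantity rises but the budget share falls as income rises, so 0 < η < 1.

necessity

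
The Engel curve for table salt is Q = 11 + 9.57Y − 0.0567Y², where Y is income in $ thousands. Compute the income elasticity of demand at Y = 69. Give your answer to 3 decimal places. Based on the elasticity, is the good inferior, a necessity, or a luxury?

At Y = 69: Q = 401.3813.
dQ/dY = 9.57 − 0.1134Y = 1.74540.
η = (dQ/dY)·(Y/Q) = 1.74540 × (69/401.3813) = 0.300.
0 < η < 1 ⇒ necessity.

0.300 (necessity)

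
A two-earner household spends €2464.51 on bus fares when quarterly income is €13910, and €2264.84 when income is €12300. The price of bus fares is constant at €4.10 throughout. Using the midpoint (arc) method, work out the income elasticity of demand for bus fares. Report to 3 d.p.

0.687

With a constant price, Q₁ = 2464.51/4.10 = 601.100 and Q₂ = 2264.84/4.10 = 552.400 (equivalently, work directly with expenditure since P cancels).
Midpoint %ΔQ = (2264.84 − 2464.51)/2364.68 = -0.08444; midpoint %ΔI = (12300 − 13910)/13105 = -0.12285.
η = -0.08444 / -0.12285 = 0.687.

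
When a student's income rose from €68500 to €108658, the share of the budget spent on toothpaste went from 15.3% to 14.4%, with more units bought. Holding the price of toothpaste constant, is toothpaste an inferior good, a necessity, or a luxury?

necessity

Quantity rises but the budget share falls as income rises, so 0 < η < 1.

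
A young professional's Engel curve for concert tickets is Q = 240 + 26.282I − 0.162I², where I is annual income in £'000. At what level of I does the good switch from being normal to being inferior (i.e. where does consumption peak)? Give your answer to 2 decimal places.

81.12

dQ/dI = 26.282 − 0.324I.
The good is inferior where dQ/dI < 0. Setting dQ/dI = 0 gives I = 26.282 / 0.324 = 81.12.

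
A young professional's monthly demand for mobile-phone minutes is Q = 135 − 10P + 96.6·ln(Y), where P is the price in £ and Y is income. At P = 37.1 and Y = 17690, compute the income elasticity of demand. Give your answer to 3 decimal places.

At P = 37.1, Y = 17690: Q = 708.821.
Holding P constant, ∂Q/∂Y = 96.6/Y = 0.00546071.
η_Y = (∂Q/∂Y)·(Y/Q) = 0.00546071 × (17690/708.821) = 0.136.

0.136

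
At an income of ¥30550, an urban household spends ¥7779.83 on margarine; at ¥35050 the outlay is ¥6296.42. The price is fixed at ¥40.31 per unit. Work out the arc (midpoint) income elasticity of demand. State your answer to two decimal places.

With a constant price, Q₁ = 7779.83/40.31 = 193.000 and Q₂ = 6296.42/40.31 = 156.200 (equivalently, work directly with expenditure since P cancels).
Midpoint %ΔQ = (6296.42 − 7779.83)/7038.13 = -0.21077; midpoint %ΔI = (35050 − 30550)/32800 = 0.13720.
η = -0.21077 / 0.13720 = -1.54.

-1.54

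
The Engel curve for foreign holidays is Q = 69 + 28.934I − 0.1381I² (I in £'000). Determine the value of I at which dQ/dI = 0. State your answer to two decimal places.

104.76

dQ/dI = 28.934 − 0.2762I.
The good is inferior where dQ/dI < 0. Setting dQ/dI = 0 gives I = 28.934 / 0.2762 = 104.76.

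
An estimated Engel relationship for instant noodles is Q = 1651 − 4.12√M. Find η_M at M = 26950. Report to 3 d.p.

At M = 26950: Q = 974.642.
dQ/dM = -4.12/(2√M) = -0.0125484 at this income.
η = (dQ/dM)·(M/Q) = -0.0125484 × (26950/974.642) = -0.347.

-0.347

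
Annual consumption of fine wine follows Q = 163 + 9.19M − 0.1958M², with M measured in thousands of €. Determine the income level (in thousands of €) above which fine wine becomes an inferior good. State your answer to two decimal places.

dQ/dM = 9.19 − 0.3916M.
The good is inferior where dQ/dM < 0. Setting dQ/dM = 0 gives M = 9.19 / 0.3916 = 23.47.

23.47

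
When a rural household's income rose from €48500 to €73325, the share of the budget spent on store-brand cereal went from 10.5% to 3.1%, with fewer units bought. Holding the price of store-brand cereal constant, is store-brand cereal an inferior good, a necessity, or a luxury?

Quantity demanded falls as income rises, so η < 0.

inferior good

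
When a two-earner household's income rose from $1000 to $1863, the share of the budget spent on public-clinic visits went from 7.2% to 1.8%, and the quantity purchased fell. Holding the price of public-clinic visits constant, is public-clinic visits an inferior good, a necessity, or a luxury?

inferior good

Quantity demanded falls as income rises, so η < 0.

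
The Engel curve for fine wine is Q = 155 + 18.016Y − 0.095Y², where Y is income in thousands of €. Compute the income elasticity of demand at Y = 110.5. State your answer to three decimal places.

-0.334

At Y = 110.5: Q = 985.7943.
dQ/dY = 18.016 − 0.19Y = -2.97900.
η = (dQ/dY)·(Y/Q) = -2.97900 × (110.5/985.7943) = -0.334.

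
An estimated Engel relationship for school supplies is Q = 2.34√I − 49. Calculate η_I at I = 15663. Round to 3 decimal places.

0.600

At I = 15663: Q = 243.855.
dQ/dI = 2.34/(2√I) = 0.00934864 at this income.
η = (dQ/dI)·(I/Q) = 0.00934864 × (15663/243.855) = 0.600.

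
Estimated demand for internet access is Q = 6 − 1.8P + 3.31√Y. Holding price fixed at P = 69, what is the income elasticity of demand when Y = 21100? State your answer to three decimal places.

0.663

At P = 69, Y = 21100: Q = 362.605.
Holding P constant, ∂Q/∂Y = 3.31/(2√Y) = 0.0113935.
η_Y = (∂Q/∂Y)·(Y/Q) = 0.0113935 × (21100/362.605) = 0.663.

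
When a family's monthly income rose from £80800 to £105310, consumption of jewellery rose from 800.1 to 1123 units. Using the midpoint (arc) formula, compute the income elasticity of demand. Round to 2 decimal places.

1.27

ΔQ = 1123 − 800.1 = 322.9; midpoint Q̄ = (800.1 + 1123)/2 = 961.55.
ΔI = 105310 − 80800 = 24510; midpoint Ī = (80800 + 105310)/2 = 93055.
η = (ΔQ/Q̄) ÷ (ΔI/Ī) = (322.9/961.55) ÷ (24510/93055) = 1.27.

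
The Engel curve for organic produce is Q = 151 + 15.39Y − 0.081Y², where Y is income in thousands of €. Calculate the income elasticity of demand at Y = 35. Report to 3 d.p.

At Y = 35: Q = 590.4250.
dQ/dY = 15.39 − 0.162Y = 9.72000.
η = (dQ/dY)·(Y/Q) = 9.72000 × (35/590.4250) = 0.576.

0.576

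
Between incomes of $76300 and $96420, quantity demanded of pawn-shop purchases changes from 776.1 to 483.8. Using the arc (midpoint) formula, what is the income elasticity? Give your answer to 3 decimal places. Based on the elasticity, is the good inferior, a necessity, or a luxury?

-1.992 (inferior good)

ΔQ = 483.8 − 776.1 = -292.3; midpoint Q̄ = (776.1 + 483.8)/2 = 629.95.
ΔI = 96420 − 76300 = 20120; midpoint Ī = (76300 + 96420)/2 = 86360.
η = (ΔQ/Q̄) ÷ (ΔI/Ī) = (-292.3/629.95) ÷ (20120/86360) = -1.992.
η < 0 ⇒ inferior good.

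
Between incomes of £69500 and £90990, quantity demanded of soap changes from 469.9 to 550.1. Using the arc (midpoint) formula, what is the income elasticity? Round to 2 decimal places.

0.59

ΔQ = 550.1 − 469.9 = 80.2; midpoint Q̄ = (469.9 + 550.1)/2 = 510.
ΔI = 90990 − 69500 = 21490; midpoint Ī = (69500 + 90990)/2 = 80245.
η = (ΔQ/Q̄) ÷ (ΔI/Ī) = (80.2/510) ÷ (21490/80245) = 0.59.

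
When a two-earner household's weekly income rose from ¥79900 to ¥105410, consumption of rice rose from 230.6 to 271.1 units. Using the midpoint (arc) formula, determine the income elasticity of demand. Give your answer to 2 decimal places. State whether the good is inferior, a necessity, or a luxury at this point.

ΔQ = 271.1 − 230.6 = 40.5; midpoint Q̄ = (230.6 + 271.1)/2 = 250.85.
ΔI = 105410 − 79900 = 25510; midpoint Ī = (79900 + 105410)/2 = 92655.
η = (ΔQ/Q̄) ÷ (ΔI/Ī) = (40.5/250.85) ÷ (25510/92655) = 0.59.
0 < η < 1 ⇒ necessity.

0.59 (necessity)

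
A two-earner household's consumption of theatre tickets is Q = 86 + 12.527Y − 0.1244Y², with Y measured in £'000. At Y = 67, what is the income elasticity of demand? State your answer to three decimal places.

At Y = 67: Q = 366.8774.
dQ/dY = 12.527 − 0.2488Y = -4.14260.
η = (dQ/dY)·(Y/Q) = -4.14260 × (67/366.8774) = -0.757.

-0.757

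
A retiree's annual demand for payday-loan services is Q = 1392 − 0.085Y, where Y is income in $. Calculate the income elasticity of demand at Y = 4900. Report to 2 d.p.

At Y = 4900: Q = 975.500.
dQ/dY = −0.085.
η = (dQ/dY)·(Y/Q) = -0.085 × (4900/975.500) = -0.43.

-0.43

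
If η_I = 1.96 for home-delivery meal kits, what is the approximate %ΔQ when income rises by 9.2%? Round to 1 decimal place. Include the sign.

%ΔQ ≈ η × %ΔI = 1.96 × 9.2% = 18.0%.

18.0%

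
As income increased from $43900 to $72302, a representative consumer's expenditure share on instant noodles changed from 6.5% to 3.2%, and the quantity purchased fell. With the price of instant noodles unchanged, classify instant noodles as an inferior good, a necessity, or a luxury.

Quantity demanded falls as income rises, so η < 0.

inferior good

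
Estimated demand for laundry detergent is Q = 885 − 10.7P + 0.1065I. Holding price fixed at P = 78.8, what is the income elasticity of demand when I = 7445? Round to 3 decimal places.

At P = 78.8, I = 7445: Q = 834.733.
Holding P constant, ∂Q/∂I = 0.1065.
η_I = (∂Q/∂I)·(I/Q) = 0.1065 × (7445/834.733) = 0.950.

0.950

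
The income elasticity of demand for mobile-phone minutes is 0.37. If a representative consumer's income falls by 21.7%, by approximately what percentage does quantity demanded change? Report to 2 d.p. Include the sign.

-8.03%

%ΔQ ≈ η × %ΔI = 0.37 × (-21.7%) = -8.03%.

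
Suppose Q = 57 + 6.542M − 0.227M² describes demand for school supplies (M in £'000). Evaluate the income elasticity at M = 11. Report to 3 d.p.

At M = 11: Q = 101.4950.
dQ/dM = 6.542 − 0.454M = 1.54800.
η = (dQ/dM)·(M/Q) = 1.54800 × (11/101.4950) = 0.168.

0.168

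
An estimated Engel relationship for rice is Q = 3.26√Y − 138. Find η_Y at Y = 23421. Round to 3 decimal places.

0.691

At Y = 23421: Q = 360.908.
dQ/dY = 3.26/(2√Y) = 0.0106509 at this income.
η = (dQ/dY)·(Y/Q) = 0.0106509 × (23421/360.908) = 0.691.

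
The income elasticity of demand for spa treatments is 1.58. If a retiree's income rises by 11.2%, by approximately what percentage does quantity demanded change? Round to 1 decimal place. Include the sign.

17.7%

%ΔQ ≈ η × %ΔI = 1.58 × 11.2% = 17.7%.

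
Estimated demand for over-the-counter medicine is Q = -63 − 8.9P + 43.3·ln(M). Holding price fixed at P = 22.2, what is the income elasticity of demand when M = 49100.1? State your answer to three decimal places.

0.209

At P = 22.2, M = 49100.1: Q = 207.130.
Holding P constant, ∂Q/∂M = 43.3/M = 0.000881872.
η_M = (∂Q/∂M)·(M/Q) = 0.000881872 × (49100.1/207.130) = 0.209.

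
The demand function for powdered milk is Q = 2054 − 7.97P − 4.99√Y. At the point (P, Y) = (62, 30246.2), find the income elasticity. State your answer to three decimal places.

-0.627

At P = 62, Y = 30246.2: Q = 692.027.
Holding P constant, ∂Q/∂Y = -4.99/(2√Y) = -0.0143461.
η_Y = (∂Q/∂Y)·(Y/Q) = -0.0143461 × (30246.2/692.027) = -0.627.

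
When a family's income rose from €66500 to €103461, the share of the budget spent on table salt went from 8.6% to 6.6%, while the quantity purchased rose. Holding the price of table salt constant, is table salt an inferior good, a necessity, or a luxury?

necessity

Quantity rises but the budget share falls as income rises, so 0 < η < 1.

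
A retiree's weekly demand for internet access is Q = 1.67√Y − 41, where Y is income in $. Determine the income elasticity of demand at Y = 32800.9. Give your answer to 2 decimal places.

0.58

At Y = 32800.9: Q = 261.454.
dQ/dY = 1.67/(2√Y) = 0.00461045 at this income.
η = (dQ/dY)·(Y/Q) = 0.00461045 × (32800.9/261.454) = 0.58.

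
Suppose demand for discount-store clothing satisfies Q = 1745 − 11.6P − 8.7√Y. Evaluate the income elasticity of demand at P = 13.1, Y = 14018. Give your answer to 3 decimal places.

-0.915

At P = 13.1, Y = 14018: Q = 562.981.
Holding P constant, ∂Q/∂Y = -8.7/(2√Y) = -0.0367406.
η_Y = (∂Q/∂Y)·(Y/Q) = -0.0367406 × (14018/562.981) = -0.915.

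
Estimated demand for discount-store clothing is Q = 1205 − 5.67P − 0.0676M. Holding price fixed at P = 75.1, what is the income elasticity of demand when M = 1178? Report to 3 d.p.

At P = 75.1, M = 1178: Q = 699.550.
Holding P constant, ∂Q/∂M = −0.0676.
η_M = (∂Q/∂M)·(M/Q) = -0.0676 × (1178/699.550) = -0.114.

-0.114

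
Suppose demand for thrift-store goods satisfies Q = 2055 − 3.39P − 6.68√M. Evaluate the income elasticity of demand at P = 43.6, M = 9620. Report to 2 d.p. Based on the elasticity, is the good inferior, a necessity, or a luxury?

-0.26 (inferior good)

At P = 43.6, M = 9620: Q = 1252.011.
Holding P constant, ∂Q/∂M = -6.68/(2√M) = -0.0340533.
η_M = (∂Q/∂M)·(M/Q) = -0.0340533 × (9620/1252.011) = -0.26.
Since η < 0, this is an inferior good.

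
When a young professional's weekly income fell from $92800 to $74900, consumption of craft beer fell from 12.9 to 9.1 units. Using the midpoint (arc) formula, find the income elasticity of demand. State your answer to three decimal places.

1.618

ΔQ = 9.1 − 12.9 = -3.8; midpoint Q̄ = (12.9 + 9.1)/2 = 11.
ΔI = 74900 − 92800 = -17900; midpoint Ī = (92800 + 74900)/2 = 83850.
η = (ΔQ/Q̄) ÷ (ΔI/Ī) = (-3.8/11) ÷ (-17900/83850) = 1.618.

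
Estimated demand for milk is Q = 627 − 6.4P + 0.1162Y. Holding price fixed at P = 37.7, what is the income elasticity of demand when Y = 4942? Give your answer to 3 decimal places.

At P = 37.7, Y = 4942: Q = 959.980.
Holding P constant, ∂Q/∂Y = 0.1162.
η_Y = (∂Q/∂Y)·(Y/Q) = 0.1162 × (4942/959.980) = 0.598.

0.598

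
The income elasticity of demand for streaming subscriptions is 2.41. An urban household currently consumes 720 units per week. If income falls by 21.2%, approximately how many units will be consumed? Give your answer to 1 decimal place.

%ΔQ ≈ η × %ΔI = 2.41 × (-21.2%) = -51.092%.
New Q ≈ 720 × (1 − 0.51092) = 352.1.

352.1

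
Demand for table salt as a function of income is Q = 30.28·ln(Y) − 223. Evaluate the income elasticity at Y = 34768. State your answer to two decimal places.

0.32

At Y = 34768: Q = 93.621.
dQ/dY = 30.28/Y = 0.000870916 at this income.
η = (dQ/dY)·(Y/Q) = 0.000870916 × (34768/93.621) = 0.32.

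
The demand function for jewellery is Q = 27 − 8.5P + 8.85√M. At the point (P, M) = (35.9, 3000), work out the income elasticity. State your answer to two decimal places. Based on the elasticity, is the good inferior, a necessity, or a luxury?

At P = 35.9, M = 3000: Q = 206.584.
Holding P constant, ∂Q/∂M = 8.85/(2√M) = 0.0807891.
η_M = (∂Q/∂M)·(M/Q) = 0.0807891 × (3000/206.584) = 1.17.
Since η > 1, this is a luxury.

1.17 (luxury)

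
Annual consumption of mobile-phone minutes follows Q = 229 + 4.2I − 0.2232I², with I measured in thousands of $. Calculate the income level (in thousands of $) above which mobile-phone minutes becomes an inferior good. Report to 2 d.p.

9.41

dQ/dI = 4.2 − 0.4464I.
The good is inferior where dQ/dI < 0. Setting dQ/dI = 0 gives I = 4.2 / 0.4464 = 9.41.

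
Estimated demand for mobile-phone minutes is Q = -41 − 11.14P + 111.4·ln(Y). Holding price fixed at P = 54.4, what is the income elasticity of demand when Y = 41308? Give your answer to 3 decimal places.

0.207

At P = 54.4, Y = 41308: Q = 537.034.
Holding P constant, ∂Q/∂Y = 111.4/Y = 0.00269681.
η_Y = (∂Q/∂Y)·(Y/Q) = 0.00269681 × (41308/537.034) = 0.207.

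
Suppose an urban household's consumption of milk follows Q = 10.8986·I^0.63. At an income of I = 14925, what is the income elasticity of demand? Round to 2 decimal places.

0.63

For Q = A·I^β the income elasticity is constant and equal to β.
Here β = 0.63, so η = 0.63.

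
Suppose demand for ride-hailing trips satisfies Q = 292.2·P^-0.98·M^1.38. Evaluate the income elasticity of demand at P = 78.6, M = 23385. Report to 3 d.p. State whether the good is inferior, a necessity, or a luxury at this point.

For a multiplicative demand Q = A·P^α·M^β, the income elasticity is β everywhere.
Here β = 1.38, so η = 1.380.
Since η > 1, this is a luxury.

1.380 (luxury)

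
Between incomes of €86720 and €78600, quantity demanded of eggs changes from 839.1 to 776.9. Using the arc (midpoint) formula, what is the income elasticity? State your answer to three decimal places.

0.784

ΔQ = 776.9 − 839.1 = -62.2; midpoint Q̄ = (839.1 + 776.9)/2 = 808.
ΔI = 78600 − 86720 = -8120; midpoint Ī = (86720 + 78600)/2 = 82660.
η = (ΔQ/Q̄) ÷ (ΔI/Ī) = (-62.2/808) ÷ (-8120/82660) = 0.784.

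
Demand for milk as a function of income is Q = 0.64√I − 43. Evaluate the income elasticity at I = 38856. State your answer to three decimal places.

0.759

At I = 38856: Q = 83.156.
dQ/dI = 0.64/(2√I) = 0.00162338 at this income.
η = (dQ/dI)·(I/Q) = 0.00162338 × (38856/83.156) = 0.759.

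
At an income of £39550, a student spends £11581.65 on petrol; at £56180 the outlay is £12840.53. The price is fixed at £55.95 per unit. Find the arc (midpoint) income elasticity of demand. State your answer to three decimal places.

With a constant price, Q₁ = 11581.65/55.95 = 207.000 and Q₂ = 12840.53/55.95 = 229.500 (equivalently, work directly with expenditure since P cancels).
Midpoint %ΔQ = (12840.53 − 11581.65)/12211.09 = 0.10309; midpoint %ΔI = (56180 − 39550)/47865 = 0.34744.
η = 0.10309 / 0.34744 = 0.297.

0.297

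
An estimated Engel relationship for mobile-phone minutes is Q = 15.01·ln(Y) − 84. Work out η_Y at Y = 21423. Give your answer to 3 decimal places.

At Y = 21423: Q = 65.683.
dQ/dY = 15.01/Y = 0.000700649 at this income.
η = (dQ/dY)·(Y/Q) = 0.000700649 × (21423/65.683) = 0.229.

0.229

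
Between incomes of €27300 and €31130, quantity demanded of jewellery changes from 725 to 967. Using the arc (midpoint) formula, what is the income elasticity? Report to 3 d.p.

2.182

ΔQ = 967 − 725 = 242; midpoint Q̄ = (725 + 967)/2 = 846.
ΔI = 31130 − 27300 = 3830; midpoint Ī = (27300 + 31130)/2 = 29215.
η = (ΔQ/Q̄) ÷ (ΔI/Ī) = (242/846) ÷ (3830/29215) = 2.182.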